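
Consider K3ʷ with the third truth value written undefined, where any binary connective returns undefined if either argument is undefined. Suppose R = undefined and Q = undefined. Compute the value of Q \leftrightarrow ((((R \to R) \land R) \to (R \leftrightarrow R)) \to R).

R \to R = undefined \to undefined = undefined  [any arg is the third value ⇒ result is the third value]
(R \to R) \land R = undefined \land undefined = undefined
R \leftrightarrow R = undefined \leftrightarrow undefined = undefined
((R \to R) \land R) \to (R \leftrightarrow R) = undefined \to undefined = undefined
(((R \to R) \land R) \to (R \leftrightarrow R)) \to R = undefined \to undefined = undefined
Q \leftrightarrow ((((R \to R) \land R) \to (R \leftrightarrow R)) \to R) = undefined \leftrightarrow undefined = undefined

undefined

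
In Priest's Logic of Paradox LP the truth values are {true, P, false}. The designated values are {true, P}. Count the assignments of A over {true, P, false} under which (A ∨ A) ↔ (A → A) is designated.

2

A=true: true ✓
A=P: P ✓
A=false: false ·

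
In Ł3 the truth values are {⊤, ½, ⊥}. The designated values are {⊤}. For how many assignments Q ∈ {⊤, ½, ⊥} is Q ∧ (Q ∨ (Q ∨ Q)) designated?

1

Q=⊤: ⊤ ✓
Q=½: ½ ·
Q=⊥: ⊥ ·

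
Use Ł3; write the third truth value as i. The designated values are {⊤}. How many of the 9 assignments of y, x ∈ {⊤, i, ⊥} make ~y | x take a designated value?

Of the 9 assignments, 5 give a value in {⊤}.

5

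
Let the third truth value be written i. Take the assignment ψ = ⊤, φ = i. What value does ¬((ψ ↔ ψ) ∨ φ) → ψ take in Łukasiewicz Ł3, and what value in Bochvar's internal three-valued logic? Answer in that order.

⊤; i

In Łukasiewicz Ł3: ψ ↔ ψ = ⊤ ↔ ⊤ = ⊤
(ψ ↔ ψ) ∨ φ = ⊤ ∨ i = ⊤
¬((ψ ↔ ψ) ∨ φ) = ¬⊤ = ⊥
¬((ψ ↔ ψ) ∨ φ) → ψ = ⊥ → ⊤ = ⊤
In Bochvar's internal three-valued logic: ψ ↔ ψ = ⊤ ↔ ⊤ = ⊤
(ψ ↔ ψ) ∨ φ = ⊤ ∨ i = i
¬((ψ ↔ ψ) ∨ φ) = ¬i = i
¬((ψ ↔ ψ) ∨ φ) → ψ = i → ⊤ = i  [any arg is the third value ⇒ result is the third value]
They differ because Łukasiewicz Ł3 and Bochvar's internal three-valued logic treat i differently under the binary connectives.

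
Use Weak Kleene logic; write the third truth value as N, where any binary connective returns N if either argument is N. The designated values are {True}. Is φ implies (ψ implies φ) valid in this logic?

No

Countermodel: φ=True, ψ=N gives N, which is not designated.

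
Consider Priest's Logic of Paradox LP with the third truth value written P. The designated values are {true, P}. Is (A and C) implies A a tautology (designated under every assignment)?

Every assignment of A, C over {true, P, false} gives a value in {true, P}.
In particular, with A=P, C=P: (A and C) implies A = P.

Yes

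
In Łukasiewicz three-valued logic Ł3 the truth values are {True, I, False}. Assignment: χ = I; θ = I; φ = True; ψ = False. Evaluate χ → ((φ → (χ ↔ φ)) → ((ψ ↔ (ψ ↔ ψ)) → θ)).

True

χ ↔ φ = I ↔ True = I  [1 − |½−1|]
φ → (χ ↔ φ) = True → I = I
ψ ↔ ψ = False ↔ False = True
ψ ↔ (ψ ↔ ψ) = False ↔ True = False
(ψ ↔ (ψ ↔ ψ)) → θ = False → I = True
(φ → (χ ↔ φ)) → ((ψ ↔ (ψ ↔ ψ)) → θ) = I → True = True
χ → ((φ → (χ ↔ φ)) → ((ψ ↔ (ψ ↔ ψ)) → θ)) = I → True = True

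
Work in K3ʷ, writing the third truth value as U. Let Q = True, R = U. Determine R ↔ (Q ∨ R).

U

Q ∨ R = True ∨ U = U
R ↔ (Q ∨ R) = U ↔ U = U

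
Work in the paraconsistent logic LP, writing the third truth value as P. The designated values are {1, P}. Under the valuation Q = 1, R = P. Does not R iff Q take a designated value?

not R = not P = P
not R iff Q = P iff 1 = P
P ∈ {1, P}.

Yes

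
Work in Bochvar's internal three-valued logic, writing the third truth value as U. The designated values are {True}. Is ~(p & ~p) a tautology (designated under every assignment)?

Countermodel: p=U gives U, which is not designated.

No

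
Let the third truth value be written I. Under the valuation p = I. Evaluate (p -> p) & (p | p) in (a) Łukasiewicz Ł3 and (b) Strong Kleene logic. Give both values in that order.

In Łukasiewicz Ł3: p -> p = I -> I = T  [min(1, 1−½+½)]
p | p = I | I = I
(p -> p) & (p | p) = T & I = I
In Strong Kleene logic: p -> p = I -> I = I  [~I | I]
p | p = I | I = I
(p -> p) & (p | p) = I & I = I

I; I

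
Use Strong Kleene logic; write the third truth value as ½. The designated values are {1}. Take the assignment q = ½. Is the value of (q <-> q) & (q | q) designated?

No

q <-> q = ½ <-> ½ = ½
q | q = ½ | ½ = ½
(q <-> q) & (q | q) = ½ & ½ = ½
½ ∉ {1}.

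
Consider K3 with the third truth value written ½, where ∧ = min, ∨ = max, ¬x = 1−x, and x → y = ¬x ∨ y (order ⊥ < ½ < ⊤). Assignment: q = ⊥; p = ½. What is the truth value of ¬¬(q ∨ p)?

½

q ∨ p = ⊥ ∨ ½ = ½
¬(q ∨ p) = ¬½ = ½
¬¬(q ∨ p) = ¬½ = ½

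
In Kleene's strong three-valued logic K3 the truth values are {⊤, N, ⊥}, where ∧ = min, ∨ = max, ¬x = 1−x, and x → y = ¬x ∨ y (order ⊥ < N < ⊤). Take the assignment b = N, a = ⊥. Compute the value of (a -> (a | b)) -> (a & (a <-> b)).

⊥

a | b = ⊥ | N = N
a -> (a | b) = ⊥ -> N = ⊤
a <-> b = ⊥ <-> N = N
a & (a <-> b) = ⊥ & N = ⊥
(a -> (a | b)) -> (a & (a <-> b)) = ⊤ -> ⊥ = ⊥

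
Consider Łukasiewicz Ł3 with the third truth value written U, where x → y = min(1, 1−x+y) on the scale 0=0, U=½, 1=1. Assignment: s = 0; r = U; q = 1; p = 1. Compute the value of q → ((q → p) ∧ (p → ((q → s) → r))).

q → p = 1 → 1 = 1
q → s = 1 → 0 = 0
(q → s) → r = 0 → U = 1  [min(1, 1−0+½)]
p → ((q → s) → r) = 1 → 1 = 1
(q → p) ∧ (p → ((q → s) → r)) = 1 ∧ 1 = 1
q → ((q → p) ∧ (p → ((q → s) → r))) = 1 → 1 = 1

1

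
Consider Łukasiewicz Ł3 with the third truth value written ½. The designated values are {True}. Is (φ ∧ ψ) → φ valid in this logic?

Every assignment of φ, ψ over {True, ½, False} gives a value in {True}.
In particular, with φ=½, ψ=½: (φ ∧ ψ) → φ = True.

Yes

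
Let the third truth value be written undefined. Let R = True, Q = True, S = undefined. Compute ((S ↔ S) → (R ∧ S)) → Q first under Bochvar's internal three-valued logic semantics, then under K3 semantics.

undefined; True

In Bochvar's internal three-valued logic: S ↔ S = undefined ↔ undefined = undefined
R ∧ S = True ∧ undefined = undefined
(S ↔ S) → (R ∧ S) = undefined → undefined = undefined  [any arg is the third value ⇒ result is the third value]
((S ↔ S) → (R ∧ S)) → Q = undefined → True = undefined
In K3: S ↔ S = undefined ↔ undefined = undefined
R ∧ S = True ∧ undefined = undefined
(S ↔ S) → (R ∧ S) = undefined → undefined = undefined  [¬undefined ∨ undefined]
((S ↔ S) → (R ∧ S)) → Q = undefined → True = True
They differ because Bochvar's internal three-valued logic and K3 treat undefined differently under the binary connectives.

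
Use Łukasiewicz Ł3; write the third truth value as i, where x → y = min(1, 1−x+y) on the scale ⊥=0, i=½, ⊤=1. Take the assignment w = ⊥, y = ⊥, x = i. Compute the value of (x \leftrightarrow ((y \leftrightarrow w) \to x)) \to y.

y \leftrightarrow w = ⊥ \leftrightarrow ⊥ = ⊤
(y \leftrightarrow w) \to x = ⊤ \to i = i  [min(1, 1−1+½)]
x \leftrightarrow ((y \leftrightarrow w) \to x) = i \leftrightarrow i = ⊤
(x \leftrightarrow ((y \leftrightarrow w) \to x)) \to y = ⊤ \to ⊥ = ⊥

⊥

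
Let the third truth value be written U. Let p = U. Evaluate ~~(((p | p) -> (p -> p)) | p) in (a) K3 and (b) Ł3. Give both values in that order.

U; ⊤

In K3: p | p = U | U = U
p -> p = U -> U = U  [~U | U]
(p | p) -> (p -> p) = U -> U = U
((p | p) -> (p -> p)) | p = U | U = U
~(((p | p) -> (p -> p)) | p) = ~U = U
~~(((p | p) -> (p -> p)) | p) = ~U = U
In Ł3: p | p = U | U = U
p -> p = U -> U = ⊤  [min(1, 1−½+½)]
(p | p) -> (p -> p) = U -> ⊤ = ⊤
((p | p) -> (p -> p)) | p = ⊤ | U = ⊤
~(((p | p) -> (p -> p)) | p) = ~⊤ = ⊥
~~(((p | p) -> (p -> p)) | p) = ~⊥ = ⊤
They differ because K3 and Ł3 treat U differently under implication.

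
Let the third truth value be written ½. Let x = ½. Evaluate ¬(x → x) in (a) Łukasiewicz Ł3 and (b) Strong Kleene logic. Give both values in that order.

In Łukasiewicz Ł3: x → x = ½ → ½ = true
¬(x → x) = ¬true = false
In Strong Kleene logic: x → x = ½ → ½ = ½
¬(x → x) = ¬½ = ½
They differ because Łukasiewicz Ł3 and Strong Kleene logic treat ½ differently under implication.

false; ½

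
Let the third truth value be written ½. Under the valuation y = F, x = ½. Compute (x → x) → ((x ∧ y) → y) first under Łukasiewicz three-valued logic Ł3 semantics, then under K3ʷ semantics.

T; ½

In Łukasiewicz three-valued logic Ł3: x → x = ½ → ½ = T  [min(1, 1−½+½)]
x ∧ y = ½ ∧ F = F
(x ∧ y) → y = F → F = T
(x → x) → ((x ∧ y) → y) = T → T = T
In K3ʷ: x → x = ½ → ½ = ½  [any arg is the third value ⇒ result is the third value]
x ∧ y = ½ ∧ F = ½
(x ∧ y) → y = ½ → F = ½
(x → x) → ((x ∧ y) → y) = ½ → ½ = ½
They differ because Łukasiewicz three-valued logic Ł3 and K3ʷ treat ½ differently under the binary connectives.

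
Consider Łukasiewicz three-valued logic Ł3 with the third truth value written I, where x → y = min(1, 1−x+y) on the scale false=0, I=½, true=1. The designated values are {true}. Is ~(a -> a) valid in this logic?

Countermodel: a=true gives false, which is not designated.

No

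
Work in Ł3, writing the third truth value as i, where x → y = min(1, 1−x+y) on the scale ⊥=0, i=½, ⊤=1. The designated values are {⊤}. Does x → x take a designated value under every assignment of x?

Yes

Every assignment of x over {⊤, i, ⊥} gives a value in {⊤}.
In particular, with x=i: x → x = ⊤.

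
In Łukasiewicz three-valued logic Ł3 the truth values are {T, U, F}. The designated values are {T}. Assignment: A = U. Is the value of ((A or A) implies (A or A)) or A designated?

Yes

A or A = U or U = U
A or A = U or U = U
(A or A) implies (A or A) = U implies U = T  [min(1, 1−½+½)]
((A or A) implies (A or A)) or A = T or U = T
T ∈ {T}.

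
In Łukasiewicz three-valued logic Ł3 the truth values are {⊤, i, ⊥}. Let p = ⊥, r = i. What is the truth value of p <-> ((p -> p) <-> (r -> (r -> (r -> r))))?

p -> p = ⊥ -> ⊥ = ⊤
r -> r = i -> i = ⊤
r -> (r -> r) = i -> ⊤ = ⊤
r -> (r -> (r -> r)) = i -> ⊤ = ⊤
(p -> p) <-> (r -> (r -> (r -> r))) = ⊤ <-> ⊤ = ⊤
p <-> ((p -> p) <-> (r -> (r -> (r -> r)))) = ⊥ <-> ⊤ = ⊥

⊥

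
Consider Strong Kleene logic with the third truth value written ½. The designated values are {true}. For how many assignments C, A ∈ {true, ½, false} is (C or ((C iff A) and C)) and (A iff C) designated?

1

Designated under: (C=true, A=true).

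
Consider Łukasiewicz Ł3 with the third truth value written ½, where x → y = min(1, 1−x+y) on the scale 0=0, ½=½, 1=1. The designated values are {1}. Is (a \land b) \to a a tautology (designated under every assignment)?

Every assignment of a, b over {1, ½, 0} gives a value in {1}.
In particular, with a=½, b=½: (a \land b) \to a = 1.

Yes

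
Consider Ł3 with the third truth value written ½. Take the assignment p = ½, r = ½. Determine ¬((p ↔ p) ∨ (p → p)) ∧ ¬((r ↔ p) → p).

0

p ↔ p = ½ ↔ ½ = 1
p → p = ½ → ½ = 1
(p ↔ p) ∨ (p → p) = 1 ∨ 1 = 1
¬((p ↔ p) ∨ (p → p)) = ¬1 = 0
r ↔ p = ½ ↔ ½ = 1
(r ↔ p) → p = 1 → ½ = ½
¬((r ↔ p) → p) = ¬½ = ½
¬((p ↔ p) ∨ (p → p)) ∧ ¬((r ↔ p) → p) = 0 ∧ ½ = 0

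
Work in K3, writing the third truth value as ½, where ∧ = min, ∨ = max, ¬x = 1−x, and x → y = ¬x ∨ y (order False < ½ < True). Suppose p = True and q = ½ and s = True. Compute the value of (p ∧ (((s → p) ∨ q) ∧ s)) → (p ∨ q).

s → p = True → True = True
(s → p) ∨ q = True ∨ ½ = True
((s → p) ∨ q) ∧ s = True ∧ True = True
p ∧ (((s → p) ∨ q) ∧ s) = True ∧ True = True
p ∨ q = True ∨ ½ = True
(p ∧ (((s → p) ∨ q) ∧ s)) → (p ∨ q) = True → True = True

True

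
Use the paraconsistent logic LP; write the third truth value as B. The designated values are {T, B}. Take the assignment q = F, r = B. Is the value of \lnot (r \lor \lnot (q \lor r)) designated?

q \lor r = F \lor B = B
\lnot (q \lor r) = \lnot B = B
r \lor \lnot (q \lor r) = B \lor B = B
\lnot (r \lor \lnot (q \lor r)) = \lnot B = B
B ∈ {T, B}.

Yes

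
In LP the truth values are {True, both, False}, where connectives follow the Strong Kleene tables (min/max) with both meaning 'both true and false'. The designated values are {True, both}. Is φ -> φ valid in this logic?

Yes

Every assignment of φ over {True, both, False} gives a value in {True, both}.
In particular, with φ=both: φ -> φ = both.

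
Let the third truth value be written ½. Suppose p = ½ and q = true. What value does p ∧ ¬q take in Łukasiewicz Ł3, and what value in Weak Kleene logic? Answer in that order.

In Łukasiewicz Ł3: ¬q = ¬true = false
p ∧ ¬q = ½ ∧ false = false
In Weak Kleene logic: ¬q = ¬true = false
p ∧ ¬q = ½ ∧ false = ½
They differ because Łukasiewicz Ł3 and Weak Kleene logic treat ½ differently under the binary connectives.

false; ½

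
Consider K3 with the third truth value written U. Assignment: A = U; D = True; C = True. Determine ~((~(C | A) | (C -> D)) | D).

C | A = True | U = True
~(C | A) = ~True = False
C -> D = True -> True = True
~(C | A) | (C -> D) = False | True = True
(~(C | A) | (C -> D)) | D = True | True = True
~((~(C | A) | (C -> D)) | D) = ~True = False

False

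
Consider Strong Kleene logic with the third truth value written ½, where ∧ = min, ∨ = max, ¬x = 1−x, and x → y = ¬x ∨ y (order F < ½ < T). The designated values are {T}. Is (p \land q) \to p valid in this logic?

Countermodel: p=½, q=T gives ½, which is not designated.

No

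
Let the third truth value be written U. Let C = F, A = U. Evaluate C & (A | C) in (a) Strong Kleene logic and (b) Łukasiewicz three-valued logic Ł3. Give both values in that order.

In Strong Kleene logic: A | C = U | F = U
C & (A | C) = F & U = F
In Łukasiewicz three-valued logic Ł3: A | C = U | F = U
C & (A | C) = F & U = F

F; F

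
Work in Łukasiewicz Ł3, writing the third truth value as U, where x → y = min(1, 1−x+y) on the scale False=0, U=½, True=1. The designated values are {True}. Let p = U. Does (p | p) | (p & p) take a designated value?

No

p | p = U | U = U
p & p = U & U = U
(p | p) | (p & p) = U | U = U
U ∉ {True}.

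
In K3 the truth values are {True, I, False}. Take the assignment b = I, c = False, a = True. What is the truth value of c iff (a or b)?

False

a or b = True or I = True
c iff (a or b) = False iff True = False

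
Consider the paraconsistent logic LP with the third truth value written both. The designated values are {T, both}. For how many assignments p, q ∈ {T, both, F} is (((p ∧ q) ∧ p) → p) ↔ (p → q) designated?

Of the 9 assignments, 8 give a value in {T, both}.

8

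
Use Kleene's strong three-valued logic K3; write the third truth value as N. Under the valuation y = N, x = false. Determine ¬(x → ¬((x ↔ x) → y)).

x ↔ x = false ↔ false = true
(x ↔ x) → y = true → N = N  [¬true ∨ N]
¬((x ↔ x) → y) = ¬N = N
x → ¬((x ↔ x) → y) = false → N = true
¬(x → ¬((x ↔ x) → y)) = ¬true = false

false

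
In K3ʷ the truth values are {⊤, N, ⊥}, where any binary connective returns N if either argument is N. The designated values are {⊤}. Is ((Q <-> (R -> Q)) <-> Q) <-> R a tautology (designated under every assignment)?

No

Countermodel: Q=⊤, R=N gives N, which is not designated.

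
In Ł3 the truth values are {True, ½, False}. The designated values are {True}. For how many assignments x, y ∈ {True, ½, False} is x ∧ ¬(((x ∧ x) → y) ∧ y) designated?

1

Designated under: (x=True, y=False).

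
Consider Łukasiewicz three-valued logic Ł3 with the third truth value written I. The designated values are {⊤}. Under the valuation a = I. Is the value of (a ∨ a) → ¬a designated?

Yes

a ∨ a = I ∨ I = I
¬a = ¬I = I
(a ∨ a) → ¬a = I → I = ⊤  [min(1, 1−½+½)]
⊤ ∈ {⊤}.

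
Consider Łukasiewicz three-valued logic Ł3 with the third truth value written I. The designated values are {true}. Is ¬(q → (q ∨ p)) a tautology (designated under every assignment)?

Countermodel: q=true, p=true gives false, which is not designated.

No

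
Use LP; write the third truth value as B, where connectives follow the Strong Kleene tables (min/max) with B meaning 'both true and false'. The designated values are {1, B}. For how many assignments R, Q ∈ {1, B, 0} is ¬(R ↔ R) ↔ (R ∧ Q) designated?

8

Of the 9 assignments, 8 give a value in {1, B}.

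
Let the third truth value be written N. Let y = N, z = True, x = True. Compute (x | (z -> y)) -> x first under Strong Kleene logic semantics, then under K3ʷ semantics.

True; N

In Strong Kleene logic: z -> y = True -> N = N
x | (z -> y) = True | N = True
(x | (z -> y)) -> x = True -> True = True
In K3ʷ: z -> y = True -> N = N
x | (z -> y) = True | N = N
(x | (z -> y)) -> x = N -> True = N
They differ because Strong Kleene logic and K3ʷ treat N differently under the binary connectives.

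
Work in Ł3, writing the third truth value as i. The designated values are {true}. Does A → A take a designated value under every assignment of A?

Every assignment of A over {true, i, false} gives a value in {true}.
In particular, with A=i: A → A = true.

Yes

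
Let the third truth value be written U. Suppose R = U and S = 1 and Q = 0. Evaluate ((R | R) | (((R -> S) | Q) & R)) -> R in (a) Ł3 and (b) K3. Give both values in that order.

1; U

In Ł3: R | R = U | U = U
R -> S = U -> 1 = 1  [min(1, 1−½+1)]
(R -> S) | Q = 1 | 0 = 1
((R -> S) | Q) & R = 1 & U = U
(R | R) | (((R -> S) | Q) & R) = U | U = U
((R | R) | (((R -> S) | Q) & R)) -> R = U -> U = 1
In K3: R | R = U | U = U
R -> S = U -> 1 = 1  [~U | 1]
(R -> S) | Q = 1 | 0 = 1
((R -> S) | Q) & R = 1 & U = U
(R | R) | (((R -> S) | Q) & R) = U | U = U
((R | R) | (((R -> S) | Q) & R)) -> R = U -> U = U
They differ because Ł3 and K3 treat U differently under implication.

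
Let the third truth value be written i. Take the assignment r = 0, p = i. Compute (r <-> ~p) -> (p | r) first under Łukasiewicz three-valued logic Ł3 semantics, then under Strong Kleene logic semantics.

In Łukasiewicz three-valued logic Ł3: ~p = ~i = i
r <-> ~p = 0 <-> i = i  [1 − |0−½|]
p | r = i | 0 = i
(r <-> ~p) -> (p | r) = i -> i = 1
In Strong Kleene logic: ~p = ~i = i
r <-> ~p = 0 <-> i = i
p | r = i | 0 = i
(r <-> ~p) -> (p | r) = i -> i = i  [~i | i]
They differ because Łukasiewicz three-valued logic Ł3 and Strong Kleene logic treat i differently under implication.

1; i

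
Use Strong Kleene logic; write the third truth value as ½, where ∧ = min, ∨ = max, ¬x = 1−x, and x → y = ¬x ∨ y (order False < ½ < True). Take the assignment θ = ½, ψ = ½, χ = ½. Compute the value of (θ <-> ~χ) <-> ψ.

½

~χ = ~½ = ½
θ <-> ~χ = ½ <-> ½ = ½
(θ <-> ~χ) <-> ψ = ½ <-> ½ = ½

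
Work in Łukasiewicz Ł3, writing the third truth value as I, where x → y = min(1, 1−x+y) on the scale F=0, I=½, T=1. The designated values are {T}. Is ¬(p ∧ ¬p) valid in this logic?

Countermodel: p=I gives I, which is not designated.

No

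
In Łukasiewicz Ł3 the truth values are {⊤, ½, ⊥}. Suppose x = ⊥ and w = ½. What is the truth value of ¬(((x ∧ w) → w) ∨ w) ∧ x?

⊥

x ∧ w = ⊥ ∧ ½ = ⊥
(x ∧ w) → w = ⊥ → ½ = ⊤  [min(1, 1−0+½)]
((x ∧ w) → w) ∨ w = ⊤ ∨ ½ = ⊤
¬(((x ∧ w) → w) ∨ w) = ¬⊤ = ⊥
¬(((x ∧ w) → w) ∨ w) ∧ x = ⊥ ∧ ⊥ = ⊥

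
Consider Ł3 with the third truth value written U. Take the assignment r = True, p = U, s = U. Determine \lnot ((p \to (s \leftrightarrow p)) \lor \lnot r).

False

s \leftrightarrow p = U \leftrightarrow U = True  [1 − |½−½|]
p \to (s \leftrightarrow p) = U \to True = True
\lnot r = \lnot True = False
(p \to (s \leftrightarrow p)) \lor \lnot r = True \lor False = True
\lnot ((p \to (s \leftrightarrow p)) \lor \lnot r) = \lnot True = False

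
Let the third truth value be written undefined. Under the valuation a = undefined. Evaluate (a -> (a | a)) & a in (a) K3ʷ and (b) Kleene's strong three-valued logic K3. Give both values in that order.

undefined; undefined

In K3ʷ: a | a = undefined | undefined = undefined
a -> (a | a) = undefined -> undefined = undefined  [any arg is the third value ⇒ result is the third value]
(a -> (a | a)) & a = undefined & undefined = undefined
In Kleene's strong three-valued logic K3: a | a = undefined | undefined = undefined
a -> (a | a) = undefined -> undefined = undefined  [~undefined | undefined]
(a -> (a | a)) & a = undefined & undefined = undefined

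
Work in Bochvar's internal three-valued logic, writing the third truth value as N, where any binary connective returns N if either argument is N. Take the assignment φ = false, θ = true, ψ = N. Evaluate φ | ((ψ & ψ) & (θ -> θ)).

N

ψ & ψ = N & N = N
θ -> θ = true -> true = true
(ψ & ψ) & (θ -> θ) = N & true = N
φ | ((ψ & ψ) & (θ -> θ)) = false | N = N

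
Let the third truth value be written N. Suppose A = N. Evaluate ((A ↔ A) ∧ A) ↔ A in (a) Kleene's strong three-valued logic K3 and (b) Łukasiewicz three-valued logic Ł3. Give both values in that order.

In Kleene's strong three-valued logic K3: A ↔ A = N ↔ N = N
(A ↔ A) ∧ A = N ∧ N = N
((A ↔ A) ∧ A) ↔ A = N ↔ N = N
In Łukasiewicz three-valued logic Ł3: A ↔ A = N ↔ N = T
(A ↔ A) ∧ A = T ∧ N = N
((A ↔ A) ∧ A) ↔ A = N ↔ N = T
They differ because Kleene's strong three-valued logic K3 and Łukasiewicz three-valued logic Ł3 treat N differently under implication.

N; T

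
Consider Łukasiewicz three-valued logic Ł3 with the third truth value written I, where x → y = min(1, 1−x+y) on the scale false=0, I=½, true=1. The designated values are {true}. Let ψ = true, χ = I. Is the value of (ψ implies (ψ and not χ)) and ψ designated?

No

not χ = not I = I
ψ and not χ = true and I = I
ψ implies (ψ and not χ) = true implies I = I  [min(1, 1−1+½)]
(ψ implies (ψ and not χ)) and ψ = I and true = I
I ∉ {true}.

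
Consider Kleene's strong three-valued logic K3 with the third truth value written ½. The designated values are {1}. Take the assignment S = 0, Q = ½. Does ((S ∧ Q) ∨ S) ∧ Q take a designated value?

S ∧ Q = 0 ∧ ½ = 0
(S ∧ Q) ∨ S = 0 ∨ 0 = 0
((S ∧ Q) ∨ S) ∧ Q = 0 ∧ ½ = 0
0 ∉ {1}.

No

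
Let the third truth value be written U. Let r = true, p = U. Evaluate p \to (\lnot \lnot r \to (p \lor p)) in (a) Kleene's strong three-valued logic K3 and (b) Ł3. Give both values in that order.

In Kleene's strong three-valued logic K3: \lnot r = \lnot true = false
\lnot \lnot r = \lnot false = true
p \lor p = U \lor U = U
\lnot \lnot r \to (p \lor p) = true \to U = U  [\lnot true \lor U]
p \to (\lnot \lnot r \to (p \lor p)) = U \to U = U
In Ł3: \lnot r = \lnot true = false
\lnot \lnot r = \lnot false = true
p \lor p = U \lor U = U
\lnot \lnot r \to (p \lor p) = true \to U = U  [min(1, 1−1+½)]
p \to (\lnot \lnot r \to (p \lor p)) = U \to U = true
They differ because Kleene's strong three-valued logic K3 and Ł3 treat U differently under implication.

U; true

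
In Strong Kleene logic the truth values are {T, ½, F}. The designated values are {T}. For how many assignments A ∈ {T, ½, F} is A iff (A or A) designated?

A=T: T ✓
A=½: ½ ·
A=F: T ✓

2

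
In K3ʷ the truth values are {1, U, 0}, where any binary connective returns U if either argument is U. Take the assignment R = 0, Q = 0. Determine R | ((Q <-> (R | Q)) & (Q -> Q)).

R | Q = 0 | 0 = 0
Q <-> (R | Q) = 0 <-> 0 = 1
Q -> Q = 0 -> 0 = 1
(Q <-> (R | Q)) & (Q -> Q) = 1 & 1 = 1
R | ((Q <-> (R | Q)) & (Q -> Q)) = 0 | 1 = 1

1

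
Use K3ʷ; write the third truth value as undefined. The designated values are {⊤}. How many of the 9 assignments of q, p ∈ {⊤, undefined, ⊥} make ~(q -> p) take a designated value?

Designated under: (q=⊤, p=⊥).

1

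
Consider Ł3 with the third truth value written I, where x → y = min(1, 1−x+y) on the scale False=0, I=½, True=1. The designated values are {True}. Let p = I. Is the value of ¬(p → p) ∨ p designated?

p → p = I → I = True
¬(p → p) = ¬True = False
¬(p → p) ∨ p = False ∨ I = I
I ∉ {True}.

No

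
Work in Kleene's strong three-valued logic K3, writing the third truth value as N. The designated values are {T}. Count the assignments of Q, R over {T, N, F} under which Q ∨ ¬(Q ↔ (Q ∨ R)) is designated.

4

Designated under: (Q=T, R=T); (Q=T, R=N); (Q=T, R=F); (Q=F, R=T).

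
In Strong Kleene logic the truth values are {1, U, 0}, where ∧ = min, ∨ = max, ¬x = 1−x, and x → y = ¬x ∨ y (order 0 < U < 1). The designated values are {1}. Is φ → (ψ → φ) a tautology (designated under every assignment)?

No

Countermodel: φ=U, ψ=1 gives U, which is not designated.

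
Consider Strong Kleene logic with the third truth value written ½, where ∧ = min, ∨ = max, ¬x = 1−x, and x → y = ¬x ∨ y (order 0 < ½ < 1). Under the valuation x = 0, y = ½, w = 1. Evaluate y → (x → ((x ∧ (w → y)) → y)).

1

w → y = 1 → ½ = ½  [¬1 ∨ ½]
x ∧ (w → y) = 0 ∧ ½ = 0
(x ∧ (w → y)) → y = 0 → ½ = 1
x → ((x ∧ (w → y)) → y) = 0 → 1 = 1
y → (x → ((x ∧ (w → y)) → y)) = ½ → 1 = 1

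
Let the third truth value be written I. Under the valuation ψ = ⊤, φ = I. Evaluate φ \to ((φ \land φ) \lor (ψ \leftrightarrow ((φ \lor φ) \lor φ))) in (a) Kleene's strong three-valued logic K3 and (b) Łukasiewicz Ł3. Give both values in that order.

I; ⊤

In Kleene's strong three-valued logic K3: φ \land φ = I \land I = I
φ \lor φ = I \lor I = I
(φ \lor φ) \lor φ = I \lor I = I
ψ \leftrightarrow ((φ \lor φ) \lor φ) = ⊤ \leftrightarrow I = I
(φ \land φ) \lor (ψ \leftrightarrow ((φ \lor φ) \lor φ)) = I \lor I = I
φ \to ((φ \land φ) \lor (ψ \leftrightarrow ((φ \lor φ) \lor φ))) = I \to I = I  [\lnot I \lor I]
In Łukasiewicz Ł3: φ \land φ = I \land I = I
φ \lor φ = I \lor I = I
(φ \lor φ) \lor φ = I \lor I = I
ψ \leftrightarrow ((φ \lor φ) \lor φ) = ⊤ \leftrightarrow I = I  [1 − |1−½|]
(φ \land φ) \lor (ψ \leftrightarrow ((φ \lor φ) \lor φ)) = I \lor I = I
φ \to ((φ \land φ) \lor (ψ \leftrightarrow ((φ \lor φ) \lor φ))) = I \to I = ⊤
They differ because Kleene's strong three-valued logic K3 and Łukasiewicz Ł3 treat I differently under implication.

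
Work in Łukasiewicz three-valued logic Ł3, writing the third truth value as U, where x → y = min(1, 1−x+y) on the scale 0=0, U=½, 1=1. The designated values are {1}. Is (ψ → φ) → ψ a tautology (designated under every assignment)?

Countermodel: ψ=U, φ=1 gives U, which is not designated.

No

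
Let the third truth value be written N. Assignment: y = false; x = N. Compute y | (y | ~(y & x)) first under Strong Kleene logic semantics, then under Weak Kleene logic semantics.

In Strong Kleene logic: y & x = false & N = false
~(y & x) = ~false = true
y | ~(y & x) = false | true = true
y | (y | ~(y & x)) = false | true = true
In Weak Kleene logic: y & x = false & N = N
~(y & x) = ~N = N
y | ~(y & x) = false | N = N
y | (y | ~(y & x)) = false | N = N
They differ because Strong Kleene logic and Weak Kleene logic treat N differently under the binary connectives.

true; N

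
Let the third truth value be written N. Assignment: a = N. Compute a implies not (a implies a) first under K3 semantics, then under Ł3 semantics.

In K3: a implies a = N implies N = N
not (a implies a) = not N = N
a implies not (a implies a) = N implies N = N
In Ł3: a implies a = N implies N = 1  [min(1, 1−½+½)]
not (a implies a) = not 1 = 0
a implies not (a implies a) = N implies 0 = N

N; N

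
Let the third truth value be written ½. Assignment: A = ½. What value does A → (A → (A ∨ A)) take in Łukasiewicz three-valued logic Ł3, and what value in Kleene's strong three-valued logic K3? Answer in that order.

True; ½

In Łukasiewicz three-valued logic Ł3: A ∨ A = ½ ∨ ½ = ½
A → (A ∨ A) = ½ → ½ = True  [min(1, 1−½+½)]
A → (A → (A ∨ A)) = ½ → True = True
In Kleene's strong three-valued logic K3: A ∨ A = ½ ∨ ½ = ½
A → (A ∨ A) = ½ → ½ = ½  [¬½ ∨ ½]
A → (A → (A ∨ A)) = ½ → ½ = ½
They differ because Łukasiewicz three-valued logic Ł3 and Kleene's strong three-valued logic K3 treat ½ differently under implication.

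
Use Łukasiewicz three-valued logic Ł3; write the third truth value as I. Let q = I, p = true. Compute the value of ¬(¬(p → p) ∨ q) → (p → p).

p → p = true → true = true
¬(p → p) = ¬true = false
¬(p → p) ∨ q = false ∨ I = I
¬(¬(p → p) ∨ q) = ¬I = I
p → p = true → true = true
¬(¬(p → p) ∨ q) → (p → p) = I → true = true  [min(1, 1−½+1)]

true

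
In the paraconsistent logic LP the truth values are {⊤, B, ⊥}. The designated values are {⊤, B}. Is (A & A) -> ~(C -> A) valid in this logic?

No

Countermodel: A=⊤, C=⊤ gives ⊥, which is not designated.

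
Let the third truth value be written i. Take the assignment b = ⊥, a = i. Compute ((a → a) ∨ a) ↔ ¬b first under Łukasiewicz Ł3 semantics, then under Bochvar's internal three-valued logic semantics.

In Łukasiewicz Ł3: a → a = i → i = ⊤  [min(1, 1−½+½)]
(a → a) ∨ a = ⊤ ∨ i = ⊤
¬b = ¬⊥ = ⊤
((a → a) ∨ a) ↔ ¬b = ⊤ ↔ ⊤ = ⊤
In Bochvar's internal three-valued logic: a → a = i → i = i  [any arg is the third value ⇒ result is the third value]
(a → a) ∨ a = i ∨ i = i
¬b = ¬⊥ = ⊤
((a → a) ∨ a) ↔ ¬b = i ↔ ⊤ = i
They differ because Łukasiewicz Ł3 and Bochvar's internal three-valued logic treat i differently under the binary connectives.

⊤; i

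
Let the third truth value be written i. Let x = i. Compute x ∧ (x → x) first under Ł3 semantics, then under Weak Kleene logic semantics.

In Ł3: x → x = i → i = ⊤  [min(1, 1−½+½)]
x ∧ (x → x) = i ∧ ⊤ = i
In Weak Kleene logic: x → x = i → i = i  [any arg is the third value ⇒ result is the third value]
x ∧ (x → x) = i ∧ i = i

i; i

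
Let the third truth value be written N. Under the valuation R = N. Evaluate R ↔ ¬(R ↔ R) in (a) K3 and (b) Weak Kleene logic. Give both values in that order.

N; N

In K3: R ↔ R = N ↔ N = N
¬(R ↔ R) = ¬N = N
R ↔ ¬(R ↔ R) = N ↔ N = N
In Weak Kleene logic: R ↔ R = N ↔ N = N
¬(R ↔ R) = ¬N = N
R ↔ ¬(R ↔ R) = N ↔ N = N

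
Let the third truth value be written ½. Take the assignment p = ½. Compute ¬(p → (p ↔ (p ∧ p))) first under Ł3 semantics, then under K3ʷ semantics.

F; ½

In Ł3: p ∧ p = ½ ∧ ½ = ½
p ↔ (p ∧ p) = ½ ↔ ½ = T
p → (p ↔ (p ∧ p)) = ½ → T = T
¬(p → (p ↔ (p ∧ p))) = ¬T = F
In K3ʷ: p ∧ p = ½ ∧ ½ = ½
p ↔ (p ∧ p) = ½ ↔ ½ = ½
p → (p ↔ (p ∧ p)) = ½ → ½ = ½  [any arg is the third value ⇒ result is the third value]
¬(p → (p ↔ (p ∧ p))) = ¬½ = ½
They differ because Ł3 and K3ʷ treat ½ differently under the binary connectives.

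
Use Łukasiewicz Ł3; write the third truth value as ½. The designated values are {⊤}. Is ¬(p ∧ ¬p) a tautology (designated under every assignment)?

No

Countermodel: p=½ gives ½, which is not designated.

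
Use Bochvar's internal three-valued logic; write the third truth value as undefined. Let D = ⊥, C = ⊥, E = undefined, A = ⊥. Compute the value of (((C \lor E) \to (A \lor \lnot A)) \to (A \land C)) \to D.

undefined

C \lor E = ⊥ \lor undefined = undefined
\lnot A = \lnot ⊥ = ⊤
A \lor \lnot A = ⊥ \lor ⊤ = ⊤
(C \lor E) \to (A \lor \lnot A) = undefined \to ⊤ = undefined  [any arg is the third value ⇒ result is the third value]
A \land C = ⊥ \land ⊥ = ⊥
((C \lor E) \to (A \lor \lnot A)) \to (A \land C) = undefined \to ⊥ = undefined
(((C \lor E) \to (A \lor \lnot A)) \to (A \land C)) \to D = undefined \to ⊥ = undefined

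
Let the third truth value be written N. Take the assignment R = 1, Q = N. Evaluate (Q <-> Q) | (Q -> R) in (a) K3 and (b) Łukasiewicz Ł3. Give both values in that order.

1; 1

In K3: Q <-> Q = N <-> N = N
Q -> R = N -> 1 = 1  [~N | 1]
(Q <-> Q) | (Q -> R) = N | 1 = 1
In Łukasiewicz Ł3: Q <-> Q = N <-> N = 1  [1 − |½−½|]
Q -> R = N -> 1 = 1
(Q <-> Q) | (Q -> R) = 1 | 1 = 1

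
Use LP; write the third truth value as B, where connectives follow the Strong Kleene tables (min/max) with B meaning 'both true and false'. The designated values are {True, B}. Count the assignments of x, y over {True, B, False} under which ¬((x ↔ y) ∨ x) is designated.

5

Of the 9 assignments, 5 give a value in {True, B}.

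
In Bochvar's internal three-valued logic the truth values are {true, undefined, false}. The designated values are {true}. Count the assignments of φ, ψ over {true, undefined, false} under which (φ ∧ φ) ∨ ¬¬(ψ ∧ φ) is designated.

2

Designated under: (φ=true, ψ=true); (φ=true, ψ=false).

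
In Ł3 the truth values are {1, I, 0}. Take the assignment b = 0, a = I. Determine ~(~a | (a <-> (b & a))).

~a = ~I = I
b & a = 0 & I = 0
a <-> (b & a) = I <-> 0 = I  [1 − |½−0|]
~a | (a <-> (b & a)) = I | I = I
~(~a | (a <-> (b & a))) = ~I = I

I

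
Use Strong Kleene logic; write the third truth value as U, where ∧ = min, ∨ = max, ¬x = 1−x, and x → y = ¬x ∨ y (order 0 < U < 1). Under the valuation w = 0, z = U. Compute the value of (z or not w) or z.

1

not w = not 0 = 1
z or not w = U or 1 = 1
(z or not w) or z = 1 or U = 1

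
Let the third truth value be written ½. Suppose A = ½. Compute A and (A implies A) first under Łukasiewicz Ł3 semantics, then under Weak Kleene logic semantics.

½; ½

In Łukasiewicz Ł3: A implies A = ½ implies ½ = ⊤
A and (A implies A) = ½ and ⊤ = ½
In Weak Kleene logic: A implies A = ½ implies ½ = ½  [any arg is the third value ⇒ result is the third value]
A and (A implies A) = ½ and ½ = ½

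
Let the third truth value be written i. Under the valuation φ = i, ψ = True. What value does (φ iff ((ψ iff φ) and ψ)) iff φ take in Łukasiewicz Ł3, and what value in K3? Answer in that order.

In Łukasiewicz Ł3: ψ iff φ = True iff i = i  [1 − |1−½|]
(ψ iff φ) and ψ = i and True = i
φ iff ((ψ iff φ) and ψ) = i iff i = True
(φ iff ((ψ iff φ) and ψ)) iff φ = True iff i = i
In K3: ψ iff φ = True iff i = i
(ψ iff φ) and ψ = i and True = i
φ iff ((ψ iff φ) and ψ) = i iff i = i
(φ iff ((ψ iff φ) and ψ)) iff φ = i iff i = i

i; i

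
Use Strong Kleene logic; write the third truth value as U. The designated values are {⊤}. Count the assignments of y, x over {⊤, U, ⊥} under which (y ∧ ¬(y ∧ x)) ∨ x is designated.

Designated under: (y=⊤, x=⊤); (y=⊤, x=⊥); (y=U, x=⊤); (y=⊥, x=⊤).

4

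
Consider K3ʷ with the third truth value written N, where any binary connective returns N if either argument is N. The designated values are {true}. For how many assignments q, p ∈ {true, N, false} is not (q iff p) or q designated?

3

Designated under: (q=true, p=true); (q=true, p=false); (q=false, p=true).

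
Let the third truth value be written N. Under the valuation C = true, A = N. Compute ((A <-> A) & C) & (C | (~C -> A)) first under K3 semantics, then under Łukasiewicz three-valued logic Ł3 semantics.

In K3: A <-> A = N <-> N = N
(A <-> A) & C = N & true = N
~C = ~true = false
~C -> A = false -> N = true  [~false | N]
C | (~C -> A) = true | true = true
((A <-> A) & C) & (C | (~C -> A)) = N & true = N
In Łukasiewicz three-valued logic Ł3: A <-> A = N <-> N = true  [1 − |½−½|]
(A <-> A) & C = true & true = true
~C = ~true = false
~C -> A = false -> N = true
C | (~C -> A) = true | true = true
((A <-> A) & C) & (C | (~C -> A)) = true & true = true
They differ because K3 and Łukasiewicz three-valued logic Ł3 treat N differently under implication.

N; true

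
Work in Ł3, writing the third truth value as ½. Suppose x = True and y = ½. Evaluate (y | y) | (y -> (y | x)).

y | y = ½ | ½ = ½
y | x = ½ | True = True
y -> (y | x) = ½ -> True = True  [min(1, 1−½+1)]
(y | y) | (y -> (y | x)) = ½ | True = True

True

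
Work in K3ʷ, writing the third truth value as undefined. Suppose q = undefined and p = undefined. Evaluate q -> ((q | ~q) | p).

undefined

~q = ~undefined = undefined
q | ~q = undefined | undefined = undefined
(q | ~q) | p = undefined | undefined = undefined
q -> ((q | ~q) | p) = undefined -> undefined = undefined  [any arg is the third value ⇒ result is the third value]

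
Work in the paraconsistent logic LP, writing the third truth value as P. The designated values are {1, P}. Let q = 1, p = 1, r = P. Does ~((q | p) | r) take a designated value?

q | p = 1 | 1 = 1
(q | p) | r = 1 | P = 1
~((q | p) | r) = ~1 = 0
0 ∉ {1, P}.

No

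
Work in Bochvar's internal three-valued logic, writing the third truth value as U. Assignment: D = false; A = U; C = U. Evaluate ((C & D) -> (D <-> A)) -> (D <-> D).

C & D = U & false = U
D <-> A = false <-> U = U
(C & D) -> (D <-> A) = U -> U = U
D <-> D = false <-> false = true
((C & D) -> (D <-> A)) -> (D <-> D) = U -> true = U

U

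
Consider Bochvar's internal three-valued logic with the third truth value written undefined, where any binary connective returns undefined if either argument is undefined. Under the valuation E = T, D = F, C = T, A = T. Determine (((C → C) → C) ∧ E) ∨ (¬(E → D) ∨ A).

C → C = T → T = T
(C → C) → C = T → T = T
((C → C) → C) ∧ E = T ∧ T = T
E → D = T → F = F
¬(E → D) = ¬F = T
¬(E → D) ∨ A = T ∨ T = T
(((C → C) → C) ∧ E) ∨ (¬(E → D) ∨ A) = T ∨ T = T

T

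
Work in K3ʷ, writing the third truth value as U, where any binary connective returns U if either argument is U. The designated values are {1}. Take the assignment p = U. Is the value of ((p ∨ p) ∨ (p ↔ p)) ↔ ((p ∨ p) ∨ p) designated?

p ∨ p = U ∨ U = U
p ↔ p = U ↔ U = U
(p ∨ p) ∨ (p ↔ p) = U ∨ U = U
p ∨ p = U ∨ U = U
(p ∨ p) ∨ p = U ∨ U = U
((p ∨ p) ∨ (p ↔ p)) ↔ ((p ∨ p) ∨ p) = U ↔ U = U
U ∉ {1}.

No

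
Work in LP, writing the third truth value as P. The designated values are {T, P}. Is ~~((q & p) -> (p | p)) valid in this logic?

Every assignment of q, p over {T, P, F} gives a value in {T, P}.
In particular, with q=P, p=P: ~~((q & p) -> (p | p)) = P.

Yes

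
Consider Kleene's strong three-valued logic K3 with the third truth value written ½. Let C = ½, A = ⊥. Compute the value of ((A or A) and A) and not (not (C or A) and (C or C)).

A or A = ⊥ or ⊥ = ⊥
(A or A) and A = ⊥ and ⊥ = ⊥
C or A = ½ or ⊥ = ½
not (C or A) = not ½ = ½
C or C = ½ or ½ = ½
not (C or A) and (C or C) = ½ and ½ = ½
not (not (C or A) and (C or C)) = not ½ = ½
((A or A) and A) and not (not (C or A) and (C or C)) = ⊥ and ½ = ⊥

⊥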